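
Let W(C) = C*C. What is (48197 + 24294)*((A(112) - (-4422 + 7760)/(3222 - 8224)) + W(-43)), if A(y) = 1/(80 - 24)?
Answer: 18779482866919/140056 ≈ 1.3409e+8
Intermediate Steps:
W(C) = C²
A(y) = 1/56
(48197 + 24294)*((A(112) - (-4422 + 7760)/(3222 - 8224)) + W(-43)) = (48197 + 24294)*((1/56 - (-4422 + 7760)/(3222 - 8224)) + (-43)²) = 72491*((1/56 - 3338/(-5002)) + 1849) = 72491*((1/56 - 3338*(-1)/5002) + 1849) = 72491*((1/56 - 1*(-1669/2501)) + 1849) = 72491*((1/56 + 1669/2501) + 1849) = 72491*(95965/140056 + 1849) = 72491*(259059509/140056) = 18779482866919/140056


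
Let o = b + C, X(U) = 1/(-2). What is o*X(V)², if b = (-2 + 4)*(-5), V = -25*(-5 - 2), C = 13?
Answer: ¾ ≈ 0.75000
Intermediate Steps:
V = 175 (V = -25*(-7) = -5*(-35) = 175)
X(U) = -½
b = -10 (b = 2*(-5) = -10)
o = 3 (o = -10 + 13 = 3)
o*X(V)² = 3*(-½)² = 3*(¼) = ¾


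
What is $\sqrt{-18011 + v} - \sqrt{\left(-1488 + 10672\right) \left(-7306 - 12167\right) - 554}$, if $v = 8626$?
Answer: $i \left(\sqrt{9385} - \sqrt{178840586}\right) \approx - 13276.0 i$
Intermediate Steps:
$\sqrt{-18011 + v} - \sqrt{\left(-1488 + 10672\right) \left(-7306 - 12167\right) - 554} = \sqrt{-18011 + 8626} - \sqrt{\left(-1488 + 10672\right) \left(-7306 - 12167\right) - 554} = \sqrt{-9385} - \sqrt{9184 \left(-19473\right) - 554} = i \sqrt{9385} - \sqrt{-178840032 - 554} = i \sqrt{9385} - \sqrt{-178840586} = i \sqrt{9385} - i \sqrt{178840586}$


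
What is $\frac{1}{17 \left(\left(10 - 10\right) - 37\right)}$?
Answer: $- \frac{1}{629} \approx -0.0015898$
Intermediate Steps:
$\frac{1}{17 \left(\left(10 - 10\right) - 37\right)} = \frac{1}{17 \left(0 - 37\right)} = \frac{1}{17 \left(-37\right)} = \frac{1}{-629} = - \frac{1}{629}$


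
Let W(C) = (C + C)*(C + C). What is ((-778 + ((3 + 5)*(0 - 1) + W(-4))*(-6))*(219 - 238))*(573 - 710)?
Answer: -2899742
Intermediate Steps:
W(C) = 4*C² (W(C) = (2*C)*(2*C) = 4*C²)
((-778 + ((3 + 5)*(0 - 1) + W(-4))*(-6))*(219 - 238))*(573 - 710) = ((-778 + ((3 + 5)*(0 - 1) + 4*(-4)²)*(-6))*(219 - 238))*(573 - 710) = ((-778 + (8*(-1) + 4*16)*(-6))*(-19))*(-137) = ((-778 + (-8 + 64)*(-6))*(-19))*(-137) = ((-778 + 56*(-6))*(-19))*(-137) = ((-778 - 336)*(-19))*(-137) = -1114*(-19)*(-137) = 21166*(-137) = -2899742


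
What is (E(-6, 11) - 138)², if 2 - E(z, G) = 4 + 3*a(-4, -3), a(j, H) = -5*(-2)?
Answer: 28900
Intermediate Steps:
a(j, H) = 10
E(z, G) = -32 (E(z, G) = 2 - (4 + 3*10) = 2 - (4 + 30) = 2 - 1*34 = 2 - 34 = -32)
(E(-6, 11) - 138)² = (-32 - 138)² = (-170)² = 28900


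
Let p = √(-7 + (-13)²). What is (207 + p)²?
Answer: 43011 + 3726*√2 ≈ 48280.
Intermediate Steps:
p = 9*√2 (p = √(-7 + 169) = √162 = 9*√2 ≈ 12.728)
(207 + p)² = (207 + 9*√2)²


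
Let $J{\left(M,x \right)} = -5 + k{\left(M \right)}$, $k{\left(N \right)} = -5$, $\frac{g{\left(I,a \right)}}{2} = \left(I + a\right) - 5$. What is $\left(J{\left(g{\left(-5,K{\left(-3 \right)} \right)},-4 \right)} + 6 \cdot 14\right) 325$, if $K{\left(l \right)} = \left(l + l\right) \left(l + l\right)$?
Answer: $24050$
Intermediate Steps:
$K{\left(l \right)} = 4 l^{2}$ ($K{\left(l \right)} = 2 l 2 l = 4 l^{2}$)
$g{\left(I,a \right)} = -10 + 2 I + 2 a$ ($g{\left(I,a \right)} = 2 \left(\left(I + a\right) - 5\right) = 2 \left(-5 + I + a\right) = -10 + 2 I + 2 a$)
$J{\left(M,x \right)} = -10$ ($J{\left(M,x \right)} = -5 - 5 = -10$)
$\left(J{\left(g{\left(-5,K{\left(-3 \right)} \right)},-4 \right)} + 6 \cdot 14\right) 325 = \left(-10 + 6 \cdot 14\right) 325 = \left(-10 + 84\right) 325 = 74 \cdot 325 = 24050$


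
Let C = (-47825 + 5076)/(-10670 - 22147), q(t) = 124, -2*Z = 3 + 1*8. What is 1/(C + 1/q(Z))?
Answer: 4069308/5333693 ≈ 0.76294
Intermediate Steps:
Z = -11/2 (Z = -(3 + 1*8)/2 = -(3 + 8)/2 = -½*11 = -11/2 ≈ -5.5000)
C = 42749/32817 (C = -42749/(-32817) = -42749*(-1/32817) = 42749/32817 ≈ 1.3026)
1/(C + 1/q(Z)) = 1/(42749/32817 + 1/124) = 1/(5333693/4069308) = 4069308/5333693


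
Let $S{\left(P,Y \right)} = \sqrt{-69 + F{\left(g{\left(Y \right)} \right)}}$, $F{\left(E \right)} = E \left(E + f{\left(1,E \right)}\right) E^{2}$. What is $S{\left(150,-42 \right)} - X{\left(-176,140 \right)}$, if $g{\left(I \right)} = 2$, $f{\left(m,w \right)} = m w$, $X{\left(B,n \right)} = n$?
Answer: $-140 + i \sqrt{37} \approx -140.0 + 6.0828 i$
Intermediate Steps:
$F{\left(E \right)} = 2 E^{4}$ ($F{\left(E \right)} = E \left(E + 1 E\right) E^{2} = E \left(E + E\right) E^{2} = E 2 E E^{2} = 2 E^{2} E^{2} = 2 E^{4}$)
$S{\left(P,Y \right)} = i \sqrt{37}$ ($S{\left(P,Y \right)} = \sqrt{-69 + 2 \cdot 2^{4}} = \sqrt{-69 + 2 \cdot 16} = \sqrt{-69 + 32} = \sqrt{-37} = i \sqrt{37}$)
$S{\left(150,-42 \right)} - X{\left(-176,140 \right)} = i \sqrt{37} - 140 = -140 + i \sqrt{37}$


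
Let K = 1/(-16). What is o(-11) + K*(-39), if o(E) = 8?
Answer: 167/16 ≈ 10.438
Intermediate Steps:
K = -1/16 ≈ -0.062500
o(-11) + K*(-39) = 8 - 1/16*(-39) = 8 + 39/16 = 167/16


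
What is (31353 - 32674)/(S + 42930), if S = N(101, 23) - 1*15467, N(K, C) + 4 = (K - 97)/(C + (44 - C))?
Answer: -14531/302050 ≈ -0.048108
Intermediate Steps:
N(K, C) = -273/44 + K/44 (N(K, C) = -4 + (K - 97)/(C + (44 - C)) = -4 + (-97 + K)/44 = -4 + (-97 + K)*(1/44) = -4 + (-97/44 + K/44) = -273/44 + K/44)
S = -170180/11 (S = (-273/44 + (1/44)*101) - 1*15467 = (-273/44 + 101/44) - 15467 = -43/11 - 15467 = -170180/11 ≈ -15471.)
(31353 - 32674)/(S + 42930) = (31353 - 32674)/(-170180/11 + 42930) = -1321/302050/11 = -1321*11/302050 = -14531/302050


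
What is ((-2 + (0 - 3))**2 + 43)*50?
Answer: 3400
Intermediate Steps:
((-2 + (0 - 3))**2 + 43)*50 = ((-2 - 3)**2 + 43)*50 = ((-5)**2 + 43)*50 = (25 + 43)*50 = 68*50 = 3400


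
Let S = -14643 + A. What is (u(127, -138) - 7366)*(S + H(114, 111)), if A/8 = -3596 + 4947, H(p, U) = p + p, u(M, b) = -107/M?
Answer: 3374669523/127 ≈ 2.6572e+7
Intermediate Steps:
H(p, U) = 2*p
A = 10808 (A = 8*(-3596 + 4947) = 8*1351 = 10808)
S = -3835 (S = -14643 + 10808 = -3835)
(u(127, -138) - 7366)*(S + H(114, 111)) = (-107/127 - 7366)*(-3835 + 2*114) = (-107*1/127 - 7366)*(-3835 + 228) = (-107/127 - 7366)*(-3607) = -935589/127*(-3607) = 3374669523/127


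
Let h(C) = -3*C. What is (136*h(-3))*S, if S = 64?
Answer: 78336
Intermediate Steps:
(136*h(-3))*S = (136*(-3*(-3)))*64 = (136*9)*64 = 1224*64 = 78336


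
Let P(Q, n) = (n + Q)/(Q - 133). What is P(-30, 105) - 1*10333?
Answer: -1684354/163 ≈ -10333.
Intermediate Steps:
P(Q, n) = (Q + n)/(-133 + Q)
P(-30, 105) - 1*10333 = (-30 + 105)/(-133 - 30) - 1*10333 = 75/(-163) - 10333 = -1/163*75 - 10333 = -75/163 - 10333 = -1684354/163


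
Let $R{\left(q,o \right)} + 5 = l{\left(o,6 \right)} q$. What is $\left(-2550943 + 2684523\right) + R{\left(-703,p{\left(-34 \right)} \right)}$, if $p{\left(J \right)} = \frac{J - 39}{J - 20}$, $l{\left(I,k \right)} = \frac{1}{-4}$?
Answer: $\frac{535003}{4} \approx 1.3375 \cdot 10^{5}$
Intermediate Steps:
$l{\left(I,k \right)} = - \frac{1}{4}$
$p{\left(J \right)} = \frac{-39 + J}{-20 + J}$
$R{\left(q,o \right)} = -5 - \frac{q}{4}$
$\left(-2550943 + 2684523\right) + R{\left(-703,p{\left(-34 \right)} \right)} = \left(-2550943 + 2684523\right) - - \frac{683}{4} = 133580 + \left(-5 + \frac{703}{4}\right) = 133580 + \frac{683}{4} = \frac{535003}{4}$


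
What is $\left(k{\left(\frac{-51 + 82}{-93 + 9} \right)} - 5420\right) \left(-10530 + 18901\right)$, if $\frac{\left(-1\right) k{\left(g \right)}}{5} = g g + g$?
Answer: $- \frac{320067738155}{7056} \approx -4.5361 \cdot 10^{7}$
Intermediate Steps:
$k{\left(g \right)} = - 5 g - 5 g^{2}$ ($k{\left(g \right)} = - 5 \left(g g + g\right) = - 5 \left(g^{2} + g\right) = - 5 \left(g + g^{2}\right) = - 5 g - 5 g^{2}$)
$\left(k{\left(\frac{-51 + 82}{-93 + 9} \right)} - 5420\right) \left(-10530 + 18901\right) = \left(- 5 \frac{-51 + 82}{-93 + 9} \left(1 + \frac{-51 + 82}{-93 + 9}\right) - 5420\right) \left(-10530 + 18901\right) = \left(- 5 \frac{31}{-84} \left(1 + \frac{31}{-84}\right) - 5420\right) 8371 = \left(- 5 \cdot 31 \left(- \frac{1}{84}\right) \left(1 + 31 \left(- \frac{1}{84}\right)\right) - 5420\right) 8371 = \left(\left(-5\right) \left(- \frac{31}{84}\right) \left(1 - \frac{31}{84}\right) - 5420\right) 8371 = \left(\left(-5\right) \left(- \frac{31}{84}\right) \frac{53}{84} - 5420\right) 8371 = \left(\frac{8215}{7056} - 5420\right) 8371 = \left(- \frac{38235305}{7056}\right) 8371 = - \frac{320067738155}{7056}$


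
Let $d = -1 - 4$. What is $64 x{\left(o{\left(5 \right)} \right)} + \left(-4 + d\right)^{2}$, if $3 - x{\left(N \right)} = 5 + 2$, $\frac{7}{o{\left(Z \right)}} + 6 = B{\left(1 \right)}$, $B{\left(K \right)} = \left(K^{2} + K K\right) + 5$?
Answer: $-175$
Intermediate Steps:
$B{\left(K \right)} = 5 + 2 K^{2}$ ($B{\left(K \right)} = \left(K^{2} + K^{2}\right) + 5 = 2 K^{2} + 5 = 5 + 2 K^{2}$)
$o{\left(Z \right)} = 7$ ($o{\left(Z \right)} = \frac{7}{-6 + \left(5 + 2 \cdot 1^{2}\right)} = \frac{7}{-6 + \left(5 + 2 \cdot 1\right)} = \frac{7}{-6 + \left(5 + 2\right)} = \frac{7}{-6 + 7} = \frac{7}{1} = 7 \cdot 1 = 7$)
$x{\left(N \right)} = -4$ ($x{\left(N \right)} = 3 - \left(5 + 2\right) = 3 - 7 = -4$)
$d = -5$
$64 x{\left(o{\left(5 \right)} \right)} + \left(-4 + d\right)^{2} = 64 \left(-4\right) + \left(-4 - 5\right)^{2} = -256 + \left(-9\right)^{2} = -256 + 81 = -175$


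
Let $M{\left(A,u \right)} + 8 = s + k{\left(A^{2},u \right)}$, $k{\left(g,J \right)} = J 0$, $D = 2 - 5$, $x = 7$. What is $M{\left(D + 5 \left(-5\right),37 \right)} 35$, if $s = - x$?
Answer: $-525$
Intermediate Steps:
$D = -3$
$s = -7$ ($s = \left(-1\right) 7 = -7$)
$k{\left(g,J \right)} = 0$
$M{\left(A,u \right)} = -15$ ($M{\left(A,u \right)} = -8 + \left(-7 + 0\right) = -8 - 7 = -15$)
$M{\left(D + 5 \left(-5\right),37 \right)} 35 = \left(-15\right) 35 = -525$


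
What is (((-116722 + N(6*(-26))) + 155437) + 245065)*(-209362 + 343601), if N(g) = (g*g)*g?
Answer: -471532744004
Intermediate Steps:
N(g) = g³ (N(g) = g²*g = g³)
(((-116722 + N(6*(-26))) + 155437) + 245065)*(-209362 + 343601) = (((-116722 + (6*(-26))³) + 155437) + 245065)*(-209362 + 343601) = (((-116722 + (-156)³) + 155437) + 245065)*134239 = (((-116722 - 3796416) + 155437) + 245065)*134239 = ((-3913138 + 155437) + 245065)*134239 = (-3757701 + 245065)*134239 = -3512636*134239 = -471532744004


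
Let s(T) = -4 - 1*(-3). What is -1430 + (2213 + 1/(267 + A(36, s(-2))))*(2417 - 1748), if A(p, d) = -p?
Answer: 113888382/77 ≈ 1.4791e+6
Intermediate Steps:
s(T) = -1 (s(T) = -4 + 3 = -1)
-1430 + (2213 + 1/(267 + A(36, s(-2))))*(2417 - 1748) = -1430 + (2213 + 1/(267 - 1*36))*(2417 - 1748) = -1430 + (2213 + 1/(267 - 36))*669 = -1430 + (2213 + 1/231)*669 = -1430 + (511204/231)*669 = -1430 + 113998492/77 = 113888382/77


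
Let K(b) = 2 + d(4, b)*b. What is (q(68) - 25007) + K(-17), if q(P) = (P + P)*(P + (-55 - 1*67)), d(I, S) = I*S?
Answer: -31193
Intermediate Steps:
q(P) = 2*P*(-122 + P) (q(P) = (2*P)*(P + (-55 - 67)) = (2*P)*(P - 122) = (2*P)*(-122 + P) = 2*P*(-122 + P))
K(b) = 2 + 4*b² (K(b) = 2 + (4*b)*b = 2 + 4*b²)
(q(68) - 25007) + K(-17) = (2*68*(-122 + 68) - 25007) + (2 + 4*(-17)²) = (2*68*(-54) - 25007) + (2 + 4*289) = (-7344 - 25007) + (2 + 1156) = -32351 + 1158 = -31193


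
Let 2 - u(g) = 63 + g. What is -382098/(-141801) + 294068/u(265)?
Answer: -6929095420/7704521 ≈ -899.35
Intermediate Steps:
u(g) = -61 - g (u(g) = 2 - (63 + g) = 2 + (-63 - g) = -61 - g)
-382098/(-141801) + 294068/u(265) = -382098/(-141801) + 294068/(-61 - 1*265) = -382098*(-1/141801) + 294068/(-61 - 265) = 127366/47267 + 294068/(-326) = 127366/47267 + 294068*(-1/326) = 127366/47267 - 147034/163 = -6929095420/7704521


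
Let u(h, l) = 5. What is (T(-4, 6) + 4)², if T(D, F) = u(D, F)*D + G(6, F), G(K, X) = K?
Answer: 100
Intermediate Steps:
T(D, F) = 6 + 5*D (T(D, F) = 5*D + 6 = 6 + 5*D)
(T(-4, 6) + 4)² = ((6 + 5*(-4)) + 4)² = ((6 - 20) + 4)² = (-14 + 4)² = (-10)² = 100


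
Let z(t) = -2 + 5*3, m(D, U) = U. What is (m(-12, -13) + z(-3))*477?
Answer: 0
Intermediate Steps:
z(t) = 13 (z(t) = -2 + 15 = 13)
(m(-12, -13) + z(-3))*477 = (-13 + 13)*477 = 0*477 = 0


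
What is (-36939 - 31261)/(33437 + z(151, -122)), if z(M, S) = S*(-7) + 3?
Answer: -34100/17147 ≈ -1.9887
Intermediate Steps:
z(M, S) = 3 - 7*S (z(M, S) = -7*S + 3 = 3 - 7*S)
(-36939 - 31261)/(33437 + z(151, -122)) = (-36939 - 31261)/(33437 + (3 - 7*(-122))) = -68200/(33437 + (3 + 854)) = -68200/(33437 + 857) = -68200/34294 = -68200*1/34294 = -34100/17147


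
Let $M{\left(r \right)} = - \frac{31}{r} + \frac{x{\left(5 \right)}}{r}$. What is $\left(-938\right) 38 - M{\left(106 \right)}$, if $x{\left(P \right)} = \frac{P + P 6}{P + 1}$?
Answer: $- \frac{22669433}{636} \approx -35644.0$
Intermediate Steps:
$x{\left(P \right)} = \frac{7 P}{1 + P}$ ($x{\left(P \right)} = \frac{P + 6 P}{1 + P} = \frac{7 P}{1 + P}$)
$M{\left(r \right)} = - \frac{151}{6 r}$ ($M{\left(r \right)} = - \frac{31}{r} + \frac{7 \cdot 5 \frac{1}{1 + 5}}{r} = - \frac{31}{r} + \frac{7 \cdot 5 \cdot \frac{1}{6}}{r} = - \frac{31}{r} + \frac{35}{6 r} = - \frac{151}{6 r}$)
$\left(-938\right) 38 - M{\left(106 \right)} = \left(-938\right) 38 - - \frac{151}{6 \cdot 106} = -35644 - \left(- \frac{151}{6}\right) \frac{1}{106} = -35644 - - \frac{151}{636} = -35644 + \frac{151}{636} = - \frac{22669433}{636}$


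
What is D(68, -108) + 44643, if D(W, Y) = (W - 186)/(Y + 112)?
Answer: 89227/2 ≈ 44614.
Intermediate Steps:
D(W, Y) = (-186 + W)/(112 + Y)
D(68, -108) + 44643 = (-186 + 68)/(112 - 108) + 44643 = -118/4 + 44643 = (¼)*(-118) + 44643 = -59/2 + 44643 = 89227/2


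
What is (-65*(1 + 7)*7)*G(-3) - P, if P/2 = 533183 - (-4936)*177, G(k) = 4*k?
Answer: -2770030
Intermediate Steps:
P = 2813710 (P = 2*(533183 - (-4936)*177) = 2*(533183 - 1*(-873672)) = 2*(533183 + 873672) = 2*1406855 = 2813710)
(-65*(1 + 7)*7)*G(-3) - P = (-65*(1 + 7)*7)*(4*(-3)) - 1*2813710 = -520*7*(-12) - 2813710 = -65*56*(-12) - 2813710 = -3640*(-12) - 2813710 = 43680 - 2813710 = -2770030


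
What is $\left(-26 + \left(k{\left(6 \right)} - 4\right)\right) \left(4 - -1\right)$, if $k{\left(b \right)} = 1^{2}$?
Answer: $-145$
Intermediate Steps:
$k{\left(b \right)} = 1$
$\left(-26 + \left(k{\left(6 \right)} - 4\right)\right) \left(4 - -1\right) = \left(-26 + \left(1 - 4\right)\right) \left(4 - -1\right) = \left(-26 - 3\right) \left(4 + 1\right) = \left(-29\right) 5 = -145$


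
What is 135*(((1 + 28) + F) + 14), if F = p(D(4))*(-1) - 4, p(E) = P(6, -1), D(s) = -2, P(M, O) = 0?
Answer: 5265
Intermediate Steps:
p(E) = 0
F = -4 (F = 0*(-1) - 4 = 0 - 4 = -4)
135*(((1 + 28) + F) + 14) = 135*(((1 + 28) - 4) + 14) = 135*((29 - 4) + 14) = 135*(25 + 14) = 135*39 = 5265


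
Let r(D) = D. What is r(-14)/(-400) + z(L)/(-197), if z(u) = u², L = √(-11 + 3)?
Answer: 2979/39400 ≈ 0.075609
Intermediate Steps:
L = 2*I*√2 (L = √(-8) = 2*I*√2 ≈ 2.8284*I)
r(-14)/(-400) + z(L)/(-197) = -14/(-400) + (2*I*√2)²/(-197) = -14*(-1/400) - 8*(-1/197) = 7/200 + 8/197 = 2979/39400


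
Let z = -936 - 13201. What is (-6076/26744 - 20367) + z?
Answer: -230695263/6686 ≈ -34504.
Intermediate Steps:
z = -14137
(-6076/26744 - 20367) + z = (-6076/26744 - 20367) - 14137 = (-6076*1/26744 - 20367) - 14137 = (-1519/6686 - 20367) - 14137 = -136175281/6686 - 14137 = -230695263/6686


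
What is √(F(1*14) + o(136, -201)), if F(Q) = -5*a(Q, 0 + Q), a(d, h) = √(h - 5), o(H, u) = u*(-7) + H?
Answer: 2*√382 ≈ 39.090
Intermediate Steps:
o(H, u) = H - 7*u (o(H, u) = -7*u + H = H - 7*u)
a(d, h) = √(-5 + h)
F(Q) = -5*√(-5 + Q) (F(Q) = -5*√(-5 + (0 + Q)) = -5*√(-5 + Q))
√(F(1*14) + o(136, -201)) = √(-5*√(-5 + 1*14) + (136 - 7*(-201))) = √(-5*√(-5 + 14) + (136 + 1407)) = √(-5*√9 + 1543) = √(-5*3 + 1543) = √(-15 + 1543) = √1528 = 2*√382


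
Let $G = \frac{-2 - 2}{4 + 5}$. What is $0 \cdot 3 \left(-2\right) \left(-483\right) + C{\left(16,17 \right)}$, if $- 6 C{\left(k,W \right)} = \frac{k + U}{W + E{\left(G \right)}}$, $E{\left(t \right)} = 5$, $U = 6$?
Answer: $- \frac{1}{6} \approx -0.16667$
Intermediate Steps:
$G = - \frac{4}{9} \approx -0.44444$
$C{\left(k,W \right)} = - \frac{6 + k}{6 \left(5 + W\right)}$ ($C{\left(k,W \right)} = - \frac{\left(k + 6\right) \frac{1}{W + 5}}{6} = - \frac{\left(6 + k\right) \frac{1}{5 + W}}{6} = - \frac{\frac{1}{5 + W} \left(6 + k\right)}{6} = - \frac{6 + k}{6 \left(5 + W\right)}$)
$0 \cdot 3 \left(-2\right) \left(-483\right) + C{\left(16,17 \right)} = 0 \cdot 3 \left(-2\right) \left(-483\right) + \frac{-6 - 16}{6 \left(5 + 17\right)} = 0 \left(-2\right) \left(-483\right) + \frac{-6 - 16}{6 \cdot 22} = 0 \left(-483\right) + \frac{1}{6} \cdot \frac{1}{22} \left(-22\right) = 0 - \frac{1}{6} = - \frac{1}{6}$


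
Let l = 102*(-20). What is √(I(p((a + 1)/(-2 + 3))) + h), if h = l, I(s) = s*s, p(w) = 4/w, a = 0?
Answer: 2*I*√506 ≈ 44.989*I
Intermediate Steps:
I(s) = s²
l = -2040
h = -2040
√(I(p((a + 1)/(-2 + 3))) + h) = √((4/(((0 + 1)/(-2 + 3))))² - 2040) = √((4/((1/1)))² - 2040) = √((4/((1*1)))² - 2040) = √((4/1)² - 2040) = √((4*1)² - 2040) = √(4² - 2040) = √(16 - 2040) = √(-2024) = 2*I*√506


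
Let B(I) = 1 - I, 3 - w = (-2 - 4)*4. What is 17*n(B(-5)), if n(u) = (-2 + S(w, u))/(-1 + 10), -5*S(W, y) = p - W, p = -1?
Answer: 34/5 ≈ 6.8000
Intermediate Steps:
w = 27 (w = 3 - (-2 - 4)*4 = 3 - (-6)*4 = 3 - 1*(-24) = 3 + 24 = 27)
S(W, y) = ⅕ + W/5 (S(W, y) = -(-1 - W)/5 = ⅕ + W/5)
n(u) = ⅖ (n(u) = (-2 + (⅕ + (⅕)*27))/(-1 + 10) = (-2 + (⅕ + 27/5))/9 = (-2 + 28/5)*(⅑) = (18/5)*(⅑) = ⅖)
17*n(B(-5)) = 17*(⅖) = 34/5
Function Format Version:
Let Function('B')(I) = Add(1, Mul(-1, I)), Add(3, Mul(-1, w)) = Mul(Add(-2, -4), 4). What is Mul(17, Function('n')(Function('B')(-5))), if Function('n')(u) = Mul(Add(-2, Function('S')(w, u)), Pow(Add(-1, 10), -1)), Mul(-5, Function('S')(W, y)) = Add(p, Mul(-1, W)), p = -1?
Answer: Rational(34, 5) ≈ 6.8000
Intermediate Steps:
w = 27 (w = Add(3, Mul(-1, Mul(Add(-2, -4), 4))) = Add(3, Mul(-1, Mul(-6, 4))) = Add(3, Mul(-1, -24)) = Add(3, 24) = 27)
Function('S')(W, y) = Add(Rational(1, 5), Mul(Rational(1, 5), W)) (Function('S')(W, y) = Mul(Rational(-1, 5), Add(-1, Mul(-1, W))) = Add(Rational(1, 5), Mul(Rational(1, 5), W)))
Function('n')(u) = Rational(2, 5) (Function('n')(u) = Mul(Add(-2, Add(Rational(1, 5), Mul(Rational(1, 5), 27))), Pow(Add(-1, 10), -1)) = Mul(Add(-2, Add(Rational(1, 5), Rational(27, 5))), Pow(9, -1)) = Mul(Add(-2, Rational(28, 5)), Rational(1, 9)) = Mul(Rational(18, 5), Rational(1, 9)) = Rational(2, 5))
Mul(17, Function('n')(Function('B')(-5))) = Mul(17, Rational(2, 5)) = Rational(34, 5)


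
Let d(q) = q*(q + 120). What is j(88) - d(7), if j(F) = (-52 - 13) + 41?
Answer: -913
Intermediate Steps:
d(q) = q*(120 + q)
j(F) = -24 (j(F) = -65 + 41 = -24)
j(88) - d(7) = -24 - 7*(120 + 7) = -24 - 7*127 = -24 - 1*889 = -24 - 889 = -913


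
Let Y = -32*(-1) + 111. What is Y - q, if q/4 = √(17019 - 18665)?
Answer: 143 - 4*I*√1646 ≈ 143.0 - 162.28*I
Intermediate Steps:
q = 4*I*√1646 (q = 4*√(17019 - 18665) = 4*√(-1646) = 4*(I*√1646) = 4*I*√1646 ≈ 162.28*I)
Y = 143 (Y = 32 + 111 = 143)
Y - q = 143 - 4*I*√1646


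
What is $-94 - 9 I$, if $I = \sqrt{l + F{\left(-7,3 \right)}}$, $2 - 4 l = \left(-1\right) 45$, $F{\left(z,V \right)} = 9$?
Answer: $-94 - \frac{9 \sqrt{83}}{2} \approx -135.0$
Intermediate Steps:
$l = \frac{47}{4}$ ($l = \frac{1}{2} - \frac{\left(-1\right) 45}{4} = \frac{1}{2} - - \frac{45}{4} = \frac{1}{2} + \frac{45}{4} = \frac{47}{4} \approx 11.75$)
$I = \frac{\sqrt{83}}{2}$ ($I = \sqrt{\frac{47}{4} + 9} = \sqrt{\frac{83}{4}} = \frac{\sqrt{83}}{2} \approx 4.5552$)
$-94 - 9 I = -94 - 9 \frac{\sqrt{83}}{2} = -94 - \frac{9 \sqrt{83}}{2}$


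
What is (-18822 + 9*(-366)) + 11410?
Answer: -10706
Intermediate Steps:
(-18822 + 9*(-366)) + 11410 = (-18822 - 3294) + 11410 = -22116 + 11410 = -10706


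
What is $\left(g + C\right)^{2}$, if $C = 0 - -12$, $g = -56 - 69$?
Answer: $12769$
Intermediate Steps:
$g = -125$ ($g = -56 - 69 = -125$)
$C = 12$ ($C = 0 + 12 = 12$)
$\left(g + C\right)^{2} = \left(-125 + 12\right)^{2} = \left(-113\right)^{2} = 12769$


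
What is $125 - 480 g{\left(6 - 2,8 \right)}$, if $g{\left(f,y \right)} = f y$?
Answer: $-15235$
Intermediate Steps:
$125 - 480 g{\left(6 - 2,8 \right)} = 125 - 480 \left(6 - 2\right) 8 = 125 - 480 \cdot 4 \cdot 8 = 125 - 15360 = -15235$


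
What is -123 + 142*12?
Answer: 1581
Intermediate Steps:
-123 + 142*12 = -123 + 1704 = 1581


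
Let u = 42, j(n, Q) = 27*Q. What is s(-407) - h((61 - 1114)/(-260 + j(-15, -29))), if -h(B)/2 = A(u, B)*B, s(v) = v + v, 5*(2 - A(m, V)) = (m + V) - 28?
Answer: -887709856/1087849 ≈ -816.02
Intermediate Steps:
A(m, V) = 38/5 - V/5 - m/5 (A(m, V) = 2 - ((m + V) - 28)/5 = 2 - ((V + m) - 28)/5 = 2 - (-28 + V + m)/5 = 2 + (28/5 - V/5 - m/5) = 38/5 - V/5 - m/5)
s(v) = 2*v
h(B) = -2*B*(-⅘ - B/5) (h(B) = -2*(38/5 - B/5 - ⅕*42)*B = -2*(38/5 - B/5 - 42/5)*B = -2*(-⅘ - B/5)*B = -2*B*(-⅘ - B/5))
s(-407) - h((61 - 1114)/(-260 + j(-15, -29))) = 2*(-407) - 2*(61 - 1114)/(-260 + 27*(-29))*(4 + (61 - 1114)/(-260 + 27*(-29)))/5 = -814 - 2*(-1053/(-260 - 783))*(4 - 1053/(-260 - 783))/5 = -814 - 2*(-1053/(-1043))*(4 - 1053/(-1043))/5 = -814 - 2*(-1053*(-1/1043))*(4 - 1053*(-1/1043))/5 = -814 - 2*1053*(4 + 1053/1043)/(5*1043) = -814 - 2*1053*5225/(5*1043*1043) = -814 - 1*2200770/1087849 = -814 - 2200770/1087849 = -887709856/1087849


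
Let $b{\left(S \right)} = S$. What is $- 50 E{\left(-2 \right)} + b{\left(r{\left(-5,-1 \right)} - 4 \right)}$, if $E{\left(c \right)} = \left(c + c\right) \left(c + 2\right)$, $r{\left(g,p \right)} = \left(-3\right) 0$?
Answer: $-4$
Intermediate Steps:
$r{\left(g,p \right)} = 0$
$E{\left(c \right)} = 2 c \left(2 + c\right)$
$- 50 E{\left(-2 \right)} + b{\left(r{\left(-5,-1 \right)} - 4 \right)} = - 50 \cdot 2 \left(-2\right) \left(2 - 2\right) + \left(0 - 4\right) = - 50 \cdot 2 \left(-2\right) 0 + \left(0 - 4\right) = \left(-50\right) 0 - 4 = 0 - 4 = -4$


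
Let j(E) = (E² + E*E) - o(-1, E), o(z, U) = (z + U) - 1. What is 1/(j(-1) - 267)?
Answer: -1/262 ≈ -0.0038168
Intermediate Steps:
o(z, U) = -1 + U + z (o(z, U) = (U + z) - 1 = -1 + U + z)
j(E) = 2 - E + 2*E² (j(E) = (E² + E*E) - (-1 + E - 1) = (E² + E²) - (-2 + E) = 2*E² + (2 - E) = 2 - E + 2*E²)
1/(j(-1) - 267) = 1/((2 - 1*(-1) + 2*(-1)²) - 267) = 1/((2 + 1 + 2*1) - 267) = 1/((2 + 1 + 2) - 267) = 1/(5 - 267) = 1/(-262) = -1/262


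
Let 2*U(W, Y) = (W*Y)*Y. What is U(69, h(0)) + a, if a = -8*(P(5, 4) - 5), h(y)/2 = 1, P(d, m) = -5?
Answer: 218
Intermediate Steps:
h(y) = 2 (h(y) = 2*1 = 2)
U(W, Y) = W*Y²/2 (U(W, Y) = ((W*Y)*Y)/2 = (W*Y²)/2 = W*Y²/2)
a = 80 (a = -8*(-5 - 5) = -8*(-10) = 80)
U(69, h(0)) + a = (½)*69*2² + 80 = (½)*69*4 + 80 = 138 + 80 = 218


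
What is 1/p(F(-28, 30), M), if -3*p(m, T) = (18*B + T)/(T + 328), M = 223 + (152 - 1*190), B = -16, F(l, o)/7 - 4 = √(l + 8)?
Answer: 1539/103 ≈ 14.942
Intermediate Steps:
F(l, o) = 28 + 7*√(8 + l) (F(l, o) = 28 + 7*√(l + 8) = 28 + 7*√(8 + l))
M = 185 (M = 223 + (152 - 190) = 223 - 38 = 185)
p(m, T) = -(-288 + T)/(3*(328 + T)) (p(m, T) = -(18*(-16) + T)/(3*(T + 328)) = -(-288 + T)/(3*(328 + T)))
1/p(F(-28, 30), M) = 1/((288 - 1*185)/(3*(328 + 185))) = 1/((⅓)*(288 - 185)/513) = 1/((⅓)*(1/513)*103) = 1/(103/1539) = 1539/103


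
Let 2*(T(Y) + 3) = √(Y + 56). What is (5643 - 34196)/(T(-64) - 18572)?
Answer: 530371975/345030627 + 28553*I*√2/345030627 ≈ 1.5372 + 0.00011703*I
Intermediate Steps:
T(Y) = -3 + √(56 + Y)/2 (T(Y) = -3 + √(Y + 56)/2 = -3 + √(56 + Y)/2)
(5643 - 34196)/(T(-64) - 18572) = (5643 - 34196)/((-3 + √(56 - 64)/2) - 18572) = -28553/((-3 + √(-8)/2) - 18572) = -28553/((-3 + (2*I*√2)/2) - 18572) = -28553/((-3 + I*√2) - 18572) = -28553/(-18575 + I*√2)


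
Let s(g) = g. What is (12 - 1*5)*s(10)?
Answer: 70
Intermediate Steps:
(12 - 1*5)*s(10) = (12 - 1*5)*10 = (12 - 5)*10 = 7*10 = 70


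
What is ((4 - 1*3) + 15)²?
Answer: 256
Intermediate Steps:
((4 - 1*3) + 15)² = ((4 - 3) + 15)² = (1 + 15)² = 16² = 256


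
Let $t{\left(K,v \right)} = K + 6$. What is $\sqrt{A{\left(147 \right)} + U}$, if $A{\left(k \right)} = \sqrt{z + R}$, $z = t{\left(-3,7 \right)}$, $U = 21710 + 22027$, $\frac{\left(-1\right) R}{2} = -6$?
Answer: $\sqrt{43737 + \sqrt{15}} \approx 209.14$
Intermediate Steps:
$R = 12$ ($R = \left(-2\right) \left(-6\right) = 12$)
$U = 43737$
$t{\left(K,v \right)} = 6 + K$
$z = 3$ ($z = 6 - 3 = 3$)
$A{\left(k \right)} = \sqrt{15}$ ($A{\left(k \right)} = \sqrt{3 + 12} = \sqrt{15}$)
$\sqrt{A{\left(147 \right)} + U} = \sqrt{\sqrt{15} + 43737} = \sqrt{43737 + \sqrt{15}}$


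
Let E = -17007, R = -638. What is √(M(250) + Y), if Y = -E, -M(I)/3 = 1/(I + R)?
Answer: 57*√197007/194 ≈ 130.41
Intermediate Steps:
M(I) = -3/(-638 + I) (M(I) = -3/(I - 638) = -3/(-638 + I))
Y = 17007 (Y = -1*(-17007) = 17007)
√(M(250) + Y) = √(-3/(-638 + 250) + 17007) = √(-3/(-388) + 17007) = √(-3*(-1/388) + 17007) = √(3/388 + 17007) = √(6598719/388) = 57*√197007/194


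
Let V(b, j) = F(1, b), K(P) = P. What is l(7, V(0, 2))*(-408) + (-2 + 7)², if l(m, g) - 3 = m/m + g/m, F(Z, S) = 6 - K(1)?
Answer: -13289/7 ≈ -1898.4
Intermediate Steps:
F(Z, S) = 5 (F(Z, S) = 6 - 1*1 = 6 - 1 = 5)
V(b, j) = 5
l(m, g) = 4 + g/m (l(m, g) = 3 + (m/m + g/m) = 3 + (1 + g/m) = 4 + g/m)
l(7, V(0, 2))*(-408) + (-2 + 7)² = (4 + 5/7)*(-408) + (-2 + 7)² = (4 + 5*(⅐))*(-408) + 5² = (4 + 5/7)*(-408) + 25 = (33/7)*(-408) + 25 = -13464/7 + 25 = -13289/7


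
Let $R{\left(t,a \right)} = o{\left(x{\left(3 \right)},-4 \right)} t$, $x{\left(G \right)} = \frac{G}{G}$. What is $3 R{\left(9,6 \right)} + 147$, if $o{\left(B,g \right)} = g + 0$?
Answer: $39$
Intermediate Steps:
$x{\left(G \right)} = 1$
$o{\left(B,g \right)} = g$
$R{\left(t,a \right)} = - 4 t$
$3 R{\left(9,6 \right)} + 147 = 3 \left(\left(-4\right) 9\right) + 147 = 3 \left(-36\right) + 147 = -108 + 147 = 39$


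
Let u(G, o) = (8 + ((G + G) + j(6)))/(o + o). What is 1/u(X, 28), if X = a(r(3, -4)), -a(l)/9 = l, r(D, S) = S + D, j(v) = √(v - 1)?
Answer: 1456/671 - 56*√5/671 ≈ 1.9833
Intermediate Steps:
j(v) = √(-1 + v)
r(D, S) = D + S
a(l) = -9*l
X = 9 (X = -9*(3 - 4) = -9*(-1) = 9)
u(G, o) = (8 + √5 + 2*G)/(2*o) (u(G, o) = (8 + ((G + G) + √(-1 + 6)))/(o + o) = (8 + (2*G + √5))/((2*o)) = (8 + (√5 + 2*G))*(1/(2*o)) = (8 + √5 + 2*G)*(1/(2*o)) = (8 + √5 + 2*G)/(2*o))
1/u(X, 28) = 1/((4 + 9 + √5/2)/28) = 1/((13 + √5/2)/28) = 1/(13/28 + √5/56)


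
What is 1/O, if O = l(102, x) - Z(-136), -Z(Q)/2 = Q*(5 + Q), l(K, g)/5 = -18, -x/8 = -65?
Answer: 1/35542 ≈ 2.8136e-5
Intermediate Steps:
x = 520 (x = -8*(-65) = 520)
l(K, g) = -90 (l(K, g) = 5*(-18) = -90)
Z(Q) = -2*Q*(5 + Q)
O = 35542 (O = -90 - (-2)*(-136)*(5 - 136) = -90 - (-2)*(-136)*(-131) = -90 - 1*(-35632) = -90 + 35632 = 35542)
1/O = 1/35542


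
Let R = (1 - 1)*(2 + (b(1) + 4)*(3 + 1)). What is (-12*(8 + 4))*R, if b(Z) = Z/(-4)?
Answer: 0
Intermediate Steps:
b(Z) = -Z/4 (b(Z) = Z*(-¼) = -Z/4)
R = 0 (R = (1 - 1)*(2 + (-¼*1 + 4)*(3 + 1)) = 0*(2 + (-¼ + 4)*4) = 0*(2 + (15/4)*4) = 0*(2 + 15) = 0*17 = 0)
(-12*(8 + 4))*R = -12*(8 + 4)*0 = -12*12*0 = -144*0 = 0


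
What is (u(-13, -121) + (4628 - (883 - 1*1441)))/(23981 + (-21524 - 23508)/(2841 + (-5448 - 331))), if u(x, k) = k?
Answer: 114469/542317 ≈ 0.21107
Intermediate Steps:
(u(-13, -121) + (4628 - (883 - 1*1441)))/(23981 + (-21524 - 23508)/(2841 + (-5448 - 331))) = (-121 + (4628 - (883 - 1*1441)))/(23981 + (-21524 - 23508)/(2841 + (-5448 - 331))) = (-121 + (4628 - (883 - 1441)))/(23981 - 45032/(2841 - 5779)) = (-121 + (4628 - 1*(-558)))/(23981 - 45032/(-2938)) = (-121 + (4628 + 558))/(23981 - 45032*(-1/2938)) = (-121 + 5186)/(23981 + 1732/113) = 5065/(2711585/113) = 5065*(113/2711585) = 114469/542317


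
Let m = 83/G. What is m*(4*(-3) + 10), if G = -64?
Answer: 83/32 ≈ 2.5938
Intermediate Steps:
m = -83/64 (m = 83/(-64) = 83*(-1/64) = -83/64 ≈ -1.2969)
m*(4*(-3) + 10) = -83*(4*(-3) + 10)/64 = -83*(-12 + 10)/64 = -83/64*(-2) = 83/32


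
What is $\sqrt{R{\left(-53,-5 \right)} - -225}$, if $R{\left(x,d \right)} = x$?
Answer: $2 \sqrt{43} \approx 13.115$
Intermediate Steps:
$\sqrt{R{\left(-53,-5 \right)} - -225} = \sqrt{-53 - -225} = \sqrt{-53 + 225} = \sqrt{172} = 2 \sqrt{43}$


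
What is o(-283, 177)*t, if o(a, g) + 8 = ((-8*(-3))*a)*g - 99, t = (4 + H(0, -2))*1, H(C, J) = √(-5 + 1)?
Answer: -4809164 - 2404582*I ≈ -4.8092e+6 - 2.4046e+6*I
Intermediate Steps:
H(C, J) = 2*I (H(C, J) = √(-4) = 2*I)
t = 4 + 2*I (t = (4 + 2*I)*1 = 4 + 2*I ≈ 4.0 + 2.0*I)
o(a, g) = -107 + 24*a*g (o(a, g) = -8 + (((-8*(-3))*a)*g - 99) = -8 + ((24*a)*g - 99) = -8 + (24*a*g - 99) = -8 + (-99 + 24*a*g) = -107 + 24*a*g)
o(-283, 177)*t = (-107 + 24*(-283)*177)*(4 + 2*I) = (-107 - 1202184)*(4 + 2*I) = -1202291*(4 + 2*I) = -4809164 - 2404582*I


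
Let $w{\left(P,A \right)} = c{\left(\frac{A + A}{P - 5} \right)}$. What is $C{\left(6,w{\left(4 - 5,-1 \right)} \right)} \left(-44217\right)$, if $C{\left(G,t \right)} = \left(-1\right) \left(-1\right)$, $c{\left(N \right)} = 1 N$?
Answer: $-44217$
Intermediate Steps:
$c{\left(N \right)} = N$
$w{\left(P,A \right)} = \frac{2 A}{-5 + P}$ ($w{\left(P,A \right)} = \frac{A + A}{P - 5} = \frac{2 A}{-5 + P}$)
$C{\left(G,t \right)} = 1$
$C{\left(6,w{\left(4 - 5,-1 \right)} \right)} \left(-44217\right) = 1 \left(-44217\right) = -44217$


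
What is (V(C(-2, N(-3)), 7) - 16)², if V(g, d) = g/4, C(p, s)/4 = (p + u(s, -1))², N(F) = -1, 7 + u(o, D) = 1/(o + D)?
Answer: 88209/16 ≈ 5513.1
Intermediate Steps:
u(o, D) = -7 + 1/(D + o) (u(o, D) = -7 + 1/(o + D) = -7 + 1/(D + o))
C(p, s) = 4*(p + (8 - 7*s)/(-1 + s))² (C(p, s) = 4*(p + (1 - 7*(-1) - 7*s)/(-1 + s))² = 4*(p + (1 + 7 - 7*s)/(-1 + s))² = 4*(p + (8 - 7*s)/(-1 + s))²)
V(g, d) = g/4 (V(g, d) = g*(¼) = g/4)
(V(C(-2, N(-3)), 7) - 16)² = ((4*(8 - 7*(-1) - 2*(-1 - 1))²/(-1 - 1)²)/4 - 16)² = ((4*(8 + 7 - 2*(-2))²/(-2)²)/4 - 16)² = ((4*(¼)*(8 + 7 + 4)²)/4 - 16)² = ((4*(¼)*19²)/4 - 16)² = ((4*(¼)*361)/4 - 16)² = ((¼)*361 - 16)² = (361/4 - 16)² = (297/4)² = 88209/16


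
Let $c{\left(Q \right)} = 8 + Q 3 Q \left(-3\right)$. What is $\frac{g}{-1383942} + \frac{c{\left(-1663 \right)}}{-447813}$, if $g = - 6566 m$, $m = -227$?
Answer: $\frac{804262274990}{14755886163} \approx 54.505$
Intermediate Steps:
$c{\left(Q \right)} = 8 - 9 Q^{2}$ ($c{\left(Q \right)} = 8 + 3 Q Q \left(-3\right) = 8 + 3 Q^{2} \left(-3\right) = 8 - 9 Q^{2}$)
$g = 1490482$ ($g = \left(-6566\right) \left(-227\right) = 1490482$)
$\frac{g}{-1383942} + \frac{c{\left(-1663 \right)}}{-447813} = \frac{1490482}{-1383942} + \frac{8 - 9 \left(-1663\right)^{2}}{-447813} = 1490482 \left(- \frac{1}{1383942}\right) + \left(8 - 24890121\right) \left(- \frac{1}{447813}\right) = - \frac{106463}{98853} + \left(8 - 24890121\right) \left(- \frac{1}{447813}\right) = - \frac{106463}{98853} - - \frac{24890113}{447813} = - \frac{106463}{98853} + \frac{24890113}{447813} = \frac{804262274990}{14755886163}$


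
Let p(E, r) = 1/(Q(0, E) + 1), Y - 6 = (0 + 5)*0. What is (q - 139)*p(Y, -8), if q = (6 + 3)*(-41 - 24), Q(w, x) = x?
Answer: -724/7 ≈ -103.43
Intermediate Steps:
Y = 6 (Y = 6 + (0 + 5)*0 = 6 + 5*0 = 6 + 0 = 6)
q = -585 (q = 9*(-65) = -585)
p(E, r) = 1/(1 + E) (p(E, r) = 1/(E + 1) = 1/(1 + E))
(q - 139)*p(Y, -8) = (-585 - 139)/(1 + 6) = -724/7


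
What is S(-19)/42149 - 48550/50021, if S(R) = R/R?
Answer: -2046283929/2108335129 ≈ -0.97057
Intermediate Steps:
S(R) = 1
S(-19)/42149 - 48550/50021 = 1/42149 - 48550/50021 = -2046283929/2108335129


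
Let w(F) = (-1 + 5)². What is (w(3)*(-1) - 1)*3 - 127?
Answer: -178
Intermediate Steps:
w(F) = 16 (w(F) = 4² = 16)
(w(3)*(-1) - 1)*3 - 127 = (16*(-1) - 1)*3 - 127 = (-16 - 1)*3 - 127 = -17*3 - 127 = -51 - 127 = -178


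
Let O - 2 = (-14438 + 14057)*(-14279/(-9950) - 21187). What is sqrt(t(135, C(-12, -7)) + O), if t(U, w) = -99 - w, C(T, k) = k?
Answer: 3*sqrt(3551598188522)/1990 ≈ 2841.1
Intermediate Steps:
O = 80313437251/9950 (O = 2 + (-14438 + 14057)*(-14279/(-9950) - 21187) = 2 - 381*(-14279*(-1/9950) - 21187) = 2 - 381*(14279/9950 - 21187) = 2 - 381*(-210796371/9950) = 2 + 80313417351/9950 = 80313437251/9950 ≈ 8.0717e+6)
sqrt(t(135, C(-12, -7)) + O) = sqrt((-99 - 1*(-7)) + 80313437251/9950) = sqrt((-99 + 7) + 80313437251/9950) = sqrt(-92 + 80313437251/9950) = sqrt(80312521851/9950) = 3*sqrt(3551598188522)/1990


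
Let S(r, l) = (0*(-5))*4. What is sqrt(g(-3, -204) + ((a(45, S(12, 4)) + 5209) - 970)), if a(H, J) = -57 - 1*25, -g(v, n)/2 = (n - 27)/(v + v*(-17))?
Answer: sqrt(66666)/4 ≈ 64.549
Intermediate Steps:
g(v, n) = (-27 + n)/(8*v) (g(v, n) = -2*(n - 27)/(v + v*(-17)) = -2*(-27 + n)/(v - 17*v) = -2*(-27 + n)/((-16*v)) = -2*(-27 + n)*(-1/(16*v)) = -(-1)*(-27 + n)/(8*v) = (-27 + n)/(8*v))
S(r, l) = 0 (S(r, l) = 0*4 = 0)
a(H, J) = -82 (a(H, J) = -57 - 25 = -82)
sqrt(g(-3, -204) + ((a(45, S(12, 4)) + 5209) - 970)) = sqrt((1/8)*(-27 - 204)/(-3) + ((-82 + 5209) - 970)) = sqrt((1/8)*(-1/3)*(-231) + (5127 - 970)) = sqrt(77/8 + 4157) = sqrt(33333/8) = sqrt(66666)/4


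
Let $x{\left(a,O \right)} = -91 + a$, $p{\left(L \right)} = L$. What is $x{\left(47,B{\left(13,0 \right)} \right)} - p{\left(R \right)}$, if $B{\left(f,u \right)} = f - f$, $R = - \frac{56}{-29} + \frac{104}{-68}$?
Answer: $- \frac{21890}{493} \approx -44.402$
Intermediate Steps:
$R = \frac{198}{493}$ ($R = \left(-56\right) \left(- \frac{1}{29}\right) + 104 \left(- \frac{1}{68}\right) = \frac{56}{29} - \frac{26}{17} = \frac{198}{493} \approx 0.40162$)
$B{\left(f,u \right)} = 0$
$x{\left(47,B{\left(13,0 \right)} \right)} - p{\left(R \right)} = \left(-91 + 47\right) - \frac{198}{493} = -44 - \frac{198}{493} = - \frac{21890}{493}$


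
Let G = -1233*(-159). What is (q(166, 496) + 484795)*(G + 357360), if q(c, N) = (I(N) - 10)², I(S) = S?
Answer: 399001466337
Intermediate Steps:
G = 196047
q(c, N) = (-10 + N)² (q(c, N) = (N - 10)² = (-10 + N)²)
(q(166, 496) + 484795)*(G + 357360) = ((-10 + 496)² + 484795)*(196047 + 357360) = (486² + 484795)*553407 = (236196 + 484795)*553407 = 720991*553407 = 399001466337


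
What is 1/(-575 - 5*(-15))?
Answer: -1/500 ≈ -0.0020000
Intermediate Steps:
1/(-575 - 5*(-15)) = 1/(-575 + 75) = 1/(-500) = -1/500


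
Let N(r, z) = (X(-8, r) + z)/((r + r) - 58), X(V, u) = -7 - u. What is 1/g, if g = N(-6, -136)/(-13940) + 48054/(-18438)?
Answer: -428376200/1116514743 ≈ -0.38367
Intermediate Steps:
N(r, z) = (-7 + z - r)/(-58 + 2*r) (N(r, z) = ((-7 - r) + z)/((r + r) - 58) = (-7 + z - r)/(2*r - 58) = (-7 + z - r)/(-58 + 2*r))
g = -1116514743/428376200 (g = ((-7 - 136 - 1*(-6))/(2*(-29 - 6)))/(-13940) + 48054/(-18438) = ((½)*(-7 - 136 + 6)/(-35))*(-1/13940) + 48054*(-1/18438) = ((½)*(-1/35)*(-137))*(-1/13940) - 8009/3073 = (137/70)*(-1/13940) - 8009/3073 = -137/975800 - 8009/3073 = -1116514743/428376200 ≈ -2.6064)
1/g = 1/(-1116514743/428376200) = -428376200/1116514743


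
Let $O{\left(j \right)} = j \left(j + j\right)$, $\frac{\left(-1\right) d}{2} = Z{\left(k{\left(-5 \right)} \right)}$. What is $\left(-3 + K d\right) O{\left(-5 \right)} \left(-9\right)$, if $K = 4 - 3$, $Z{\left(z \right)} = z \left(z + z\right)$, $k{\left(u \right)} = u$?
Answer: $46350$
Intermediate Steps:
$Z{\left(z \right)} = 2 z^{2}$ ($Z{\left(z \right)} = z 2 z = 2 z^{2}$)
$d = -100$ ($d = - 2 \cdot 2 \left(-5\right)^{2} = - 2 \cdot 2 \cdot 25 = \left(-2\right) 50 = -100$)
$O{\left(j \right)} = 2 j^{2}$ ($O{\left(j \right)} = j 2 j = 2 j^{2}$)
$K = 1$ ($K = 4 - 3 = 1$)
$\left(-3 + K d\right) O{\left(-5 \right)} \left(-9\right) = \left(-3 + 1 \left(-100\right)\right) 2 \left(-5\right)^{2} \left(-9\right) = \left(-3 - 100\right) 2 \cdot 25 \left(-9\right) = \left(-103\right) 50 \left(-9\right) = \left(-5150\right) \left(-9\right) = 46350$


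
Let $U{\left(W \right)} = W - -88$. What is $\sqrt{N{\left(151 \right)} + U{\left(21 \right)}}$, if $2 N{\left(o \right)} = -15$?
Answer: $\frac{\sqrt{406}}{2} \approx 10.075$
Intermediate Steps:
$N{\left(o \right)} = - \frac{15}{2}$ ($N{\left(o \right)} = \frac{1}{2} \left(-15\right) = - \frac{15}{2}$)
$U{\left(W \right)} = 88 + W$ ($U{\left(W \right)} = W + 88 = 88 + W$)
$\sqrt{N{\left(151 \right)} + U{\left(21 \right)}} = \sqrt{- \frac{15}{2} + \left(88 + 21\right)} = \sqrt{- \frac{15}{2} + 109} = \sqrt{\frac{203}{2}} = \frac{\sqrt{406}}{2}$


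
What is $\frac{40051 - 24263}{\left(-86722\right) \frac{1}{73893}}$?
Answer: $- \frac{583311342}{43361} \approx -13452.0$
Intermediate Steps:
$\frac{40051 - 24263}{\left(-86722\right) \frac{1}{73893}} = \frac{15788}{\left(-86722\right) \frac{1}{73893}} = \frac{15788}{- \frac{86722}{73893}} = 15788 \left(- \frac{73893}{86722}\right) = - \frac{583311342}{43361}$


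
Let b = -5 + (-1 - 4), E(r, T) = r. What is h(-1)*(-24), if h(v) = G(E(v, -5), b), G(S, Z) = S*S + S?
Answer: 0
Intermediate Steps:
b = -10 (b = -5 - 5 = -10)
G(S, Z) = S + S² (G(S, Z) = S² + S = S + S²)
h(v) = v*(1 + v)
h(-1)*(-24) = -(1 - 1)*(-24) = -1*0*(-24) = 0*(-24) = 0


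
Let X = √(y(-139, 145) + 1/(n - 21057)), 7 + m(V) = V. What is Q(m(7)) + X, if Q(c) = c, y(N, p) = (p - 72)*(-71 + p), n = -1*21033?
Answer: √9570010834110/42090 ≈ 73.498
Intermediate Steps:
n = -21033
m(V) = -7 + V
y(N, p) = (-72 + p)*(-71 + p)
X = √9570010834110/42090 (X = √((5112 + 145² - 143*145) + 1/(-21033 - 21057)) = √((5112 + 21025 - 20735) + 1/(-42090)) = √(5402 - 1/42090) = √(227370179/42090) = √9570010834110/42090 ≈ 73.498)
Q(m(7)) + X = (-7 + 7) + √9570010834110/42090 = 0 + √9570010834110/42090 = √9570010834110/42090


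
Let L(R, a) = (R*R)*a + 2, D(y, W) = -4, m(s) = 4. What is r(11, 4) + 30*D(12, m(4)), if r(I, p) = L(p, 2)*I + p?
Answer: 258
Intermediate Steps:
L(R, a) = 2 + a*R**2 (L(R, a) = R**2*a + 2 = a*R**2 + 2 = 2 + a*R**2)
r(I, p) = p + I*(2 + 2*p**2) (r(I, p) = (2 + 2*p**2)*I + p = I*(2 + 2*p**2) + p = p + I*(2 + 2*p**2))
r(11, 4) + 30*D(12, m(4)) = (4 + 2*11*(1 + 4**2)) + 30*(-4) = (4 + 2*11*(1 + 16)) - 120 = (4 + 2*11*17) - 120 = (4 + 374) - 120 = 378 - 120 = 258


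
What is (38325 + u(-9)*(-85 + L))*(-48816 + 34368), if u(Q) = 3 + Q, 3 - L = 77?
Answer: -567502992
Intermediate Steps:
L = -74 (L = 3 - 1*77 = 3 - 77 = -74)
(38325 + u(-9)*(-85 + L))*(-48816 + 34368) = (38325 + (3 - 9)*(-85 - 74))*(-48816 + 34368) = (38325 - 6*(-159))*(-14448) = (38325 + 954)*(-14448) = 39279*(-14448) = -567502992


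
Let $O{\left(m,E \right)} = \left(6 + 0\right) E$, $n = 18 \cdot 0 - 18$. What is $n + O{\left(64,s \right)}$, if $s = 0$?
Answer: $-18$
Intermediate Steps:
$n = -18$ ($n = 0 - 18 = -18$)
$O{\left(m,E \right)} = 6 E$
$n + O{\left(64,s \right)} = -18 + 6 \cdot 0 = -18 + 0 = -18$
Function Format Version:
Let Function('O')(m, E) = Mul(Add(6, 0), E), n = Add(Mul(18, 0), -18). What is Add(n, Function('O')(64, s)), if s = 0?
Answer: -18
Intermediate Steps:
n = -18 (n = Add(0, -18) = -18)
Function('O')(m, E) = Mul(6, E)
Add(n, Function('O')(64, s)) = Add(-18, Mul(6, 0)) = Add(-18, 0) = -18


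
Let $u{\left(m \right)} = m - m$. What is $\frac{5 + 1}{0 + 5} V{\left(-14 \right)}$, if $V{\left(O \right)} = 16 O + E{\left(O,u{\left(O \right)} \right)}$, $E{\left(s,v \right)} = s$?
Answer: $- \frac{1428}{5} \approx -285.6$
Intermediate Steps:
$u{\left(m \right)} = 0$
$V{\left(O \right)} = 17 O$ ($V{\left(O \right)} = 16 O + O = 17 O$)
$\frac{5 + 1}{0 + 5} V{\left(-14 \right)} = \frac{5 + 1}{0 + 5} \cdot 17 \left(-14\right) = \frac{6}{5} \left(-238\right) = - \frac{1428}{5}$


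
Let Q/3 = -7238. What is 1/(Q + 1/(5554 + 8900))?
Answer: -14454/313854155 ≈ -4.6053e-5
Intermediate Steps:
Q = -21714 (Q = 3*(-7238) = -21714)
1/(Q + 1/(5554 + 8900)) = 1/(-21714 + 1/(5554 + 8900)) = 1/(-21714 + 1/14454) = 1/(-313854155/14454) = -14454/313854155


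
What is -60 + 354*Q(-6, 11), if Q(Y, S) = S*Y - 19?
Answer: -30150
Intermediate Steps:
Q(Y, S) = -19 + S*Y
-60 + 354*Q(-6, 11) = -60 + 354*(-19 + 11*(-6)) = -60 + 354*(-19 - 66) = -60 + 354*(-85) = -60 - 30090 = -30150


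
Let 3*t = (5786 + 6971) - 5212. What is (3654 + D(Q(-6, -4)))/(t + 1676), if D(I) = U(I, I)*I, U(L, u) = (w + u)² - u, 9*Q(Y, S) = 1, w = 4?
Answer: 2665126/3055239 ≈ 0.87231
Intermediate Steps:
Q(Y, S) = ⅑ (Q(Y, S) = (⅑)*1 = ⅑)
U(L, u) = (4 + u)² - u
t = 2515 (t = ((5786 + 6971) - 5212)/3 = (12757 - 5212)/3 = (⅓)*7545 = 2515)
D(I) = I*((4 + I)² - I) (D(I) = ((4 + I)² - I)*I = I*((4 + I)² - I))
(3654 + D(Q(-6, -4)))/(t + 1676) = (3654 - 1*⅑*(⅑ - (4 + ⅑)²))/(2515 + 1676) = (3654 - 1*⅑*(⅑ - (37/9)²))/4191 = (3654 - 1*⅑*(⅑ - 1*1369/81))*(1/4191) = (3654 - 1*⅑*(⅑ - 1369/81))*(1/4191) = (3654 - 1*⅑*(-1360/81))*(1/4191) = (3654 + 1360/729)*(1/4191) = (2665126/729)*(1/4191) = 2665126/3055239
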